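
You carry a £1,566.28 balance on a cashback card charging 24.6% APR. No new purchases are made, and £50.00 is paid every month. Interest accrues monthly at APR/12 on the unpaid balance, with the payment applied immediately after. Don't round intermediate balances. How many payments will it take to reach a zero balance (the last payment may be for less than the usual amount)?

Monthly rate r = 24.6%/12 = 2.05% = 0.0205.
Recurrence: B ← B·(1+r) − £50.00.
Month 1: interest £32.11; balance after payment £1,548.39.
Month 2: interest £31.74; balance after payment £1,530.13.
Closed form: n = −ln(1 − rB₀/P)/ln(1+r) = −ln(0.35783)/ln(1.0205) ≈ 50.644, so the balance reaches zero during payment 51.

51 payments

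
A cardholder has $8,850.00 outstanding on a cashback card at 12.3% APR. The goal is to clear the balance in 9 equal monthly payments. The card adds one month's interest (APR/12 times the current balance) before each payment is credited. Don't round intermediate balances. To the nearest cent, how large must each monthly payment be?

Monthly rate r = 12.3%/12 = 1.025% = 0.01025.
Level-payment amortization: P = B₀·r / (1 − (1+r)^(−n)) = 8850.00·0.01025 / (1 − 1.01025^(−9)).
Denominator 1 − (1+r)^(−9) = 0.0876945528.
P = 90.7125 / 0.0876945528 ≈ 1034.41.

$1,034.41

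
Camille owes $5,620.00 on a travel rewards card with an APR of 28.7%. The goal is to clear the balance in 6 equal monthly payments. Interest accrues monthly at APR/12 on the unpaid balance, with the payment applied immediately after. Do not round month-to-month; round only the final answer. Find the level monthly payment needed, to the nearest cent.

Monthly rate r = 28.7%/12 = 2.39167% = 0.0239167.
Level-payment amortization: P = B₀·r / (1 − (1+r)^(−n)) = 5620.00·0.0239167 / (1 − 1.02392^(−6)).
Denominator 1 − (1+r)^(−6) = 0.132214625.
P = 134.412 / 0.132214625 ≈ 1016.62.

$1,016.62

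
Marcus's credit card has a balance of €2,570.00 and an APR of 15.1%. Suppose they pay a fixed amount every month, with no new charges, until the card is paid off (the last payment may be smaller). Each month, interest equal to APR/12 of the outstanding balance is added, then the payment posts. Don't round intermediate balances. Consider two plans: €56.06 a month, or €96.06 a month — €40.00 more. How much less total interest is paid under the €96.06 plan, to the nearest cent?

€702.63

Monthly rate r = 15.1%/12 = 1.25833% = 0.0125833.
At €56.06/mo: n = ⌈−ln(1 − rB₀/P)/ln(1+r)⌉ = 69 payments (last €43.73); total interest = total paid − €2,570.00 = €1,285.81.
At €96.06/mo: 33 payments (last €79.26); total interest €583.18.
Interest saved = €1,285.81 − €583.18 = €702.63.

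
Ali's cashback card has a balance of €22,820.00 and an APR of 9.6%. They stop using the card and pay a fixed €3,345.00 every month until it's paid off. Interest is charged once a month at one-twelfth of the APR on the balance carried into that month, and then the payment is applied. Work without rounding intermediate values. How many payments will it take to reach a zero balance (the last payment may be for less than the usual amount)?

Monthly rate r = 9.6%/12 = 0.8% = 0.008.
Recurrence: B ← B·(1+r) − €3,345.00.
Month 1: interest €182.56; balance after payment €19,657.56.
Month 2: interest €157.26; balance after payment €16,469.82.
Closed form: n = −ln(1 − rB₀/P)/ln(1+r) = −ln(0.94542)/ln(1.008) ≈ 7.043, so the balance reaches zero during payment 8.

8 months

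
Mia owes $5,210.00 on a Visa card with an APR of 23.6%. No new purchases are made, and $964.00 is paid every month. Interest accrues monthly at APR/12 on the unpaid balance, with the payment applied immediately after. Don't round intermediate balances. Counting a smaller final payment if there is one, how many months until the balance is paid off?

6 months

Monthly rate r = 23.6%/12 = 1.96667% = 0.0196667.
Recurrence: B ← B·(1+r) − $964.00.
Month 1: interest $102.46; balance after payment $4,348.46.
Month 2: interest $85.52; balance after payment $3,469.98.
Month 3: interest $68.24; balance after payment $2,574.23.
Month 4: interest $50.63; balance after payment $1,660.85.
Month 5: interest $32.66; balance after payment $729.52.
Month 6: interest $14.35; balance after payment $0.00.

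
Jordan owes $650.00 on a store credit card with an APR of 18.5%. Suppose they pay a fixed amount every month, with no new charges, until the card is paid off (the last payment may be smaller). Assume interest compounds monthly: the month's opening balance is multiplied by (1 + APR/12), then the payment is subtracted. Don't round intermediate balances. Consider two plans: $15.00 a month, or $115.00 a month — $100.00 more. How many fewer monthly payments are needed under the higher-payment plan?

67 fewer payments

Monthly rate r = 18.5%/12 = 1.54167% = 0.0154167.
At $15.00/mo: n = ⌈−ln(1 − rB₀/P)/ln(1+r)⌉ = 73 payments (last $1.24); total interest = total paid − $650.00 = $431.24.
At $115.00/mo: 6 payments (last $110.34); total interest $35.34.
Payments saved = 73 − 6 = 67.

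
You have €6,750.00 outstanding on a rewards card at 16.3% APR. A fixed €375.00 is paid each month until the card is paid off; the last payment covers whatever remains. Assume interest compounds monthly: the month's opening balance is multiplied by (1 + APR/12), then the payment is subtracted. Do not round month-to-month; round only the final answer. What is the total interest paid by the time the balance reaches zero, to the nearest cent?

Monthly rate r = 16.3%/12 = 1.35833% = 0.0135833.
Payoff takes n = ⌈−ln(1 − rB₀/P)/ln(1+r)⌉ = ⌈20.781⌉ = 21 payments; the last is €293.31.
Total paid = 20·€375.00 + €293.31 = €7,793.31.
Total interest = total paid − principal = €7,793.31 − €6,750.00 = €1,043.31.

€1,043.31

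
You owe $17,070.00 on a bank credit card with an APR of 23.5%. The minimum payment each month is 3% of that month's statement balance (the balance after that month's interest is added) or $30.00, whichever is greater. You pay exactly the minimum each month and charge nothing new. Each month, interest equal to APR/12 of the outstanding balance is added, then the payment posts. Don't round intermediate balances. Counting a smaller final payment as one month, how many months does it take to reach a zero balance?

Monthly rate r = 23.5%/12 = 1.95833% = 0.0195833.
While 3% of the post-interest balance exceeds $30.00, each month B ← (B·(1+r))·(1 − 0.03), i.e. B shrinks by the factor (1+r)·0.97 = 0.989.
This holds for months 1–259. Entering month 260 the balance is $971.85; 3% of the post-interest balance is now below $30.00, so the flat $30.00 minimum applies from here.
From month 260 a fixed $30.00 at rate r clears $971.85 in 52 more payments. Total: 259 + 52 = 311 months.

311 months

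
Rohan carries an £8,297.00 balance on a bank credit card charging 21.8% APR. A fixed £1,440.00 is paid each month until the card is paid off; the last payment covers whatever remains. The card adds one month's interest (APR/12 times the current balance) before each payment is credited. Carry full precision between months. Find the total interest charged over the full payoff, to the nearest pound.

Monthly rate r = 21.8%/12 = 1.81667% = 0.0181667.
Payoff takes n = ⌈−ln(1 − rB₀/P)/ln(1+r)⌉ = ⌈6.141⌉ = 7 payments; the last is £205.08.
Total paid = 6·£1,440.00 + £205.08 = £8,845.08.
Total interest = total paid − principal = £8,845.08 − £8,297.00 = £548.08.

£548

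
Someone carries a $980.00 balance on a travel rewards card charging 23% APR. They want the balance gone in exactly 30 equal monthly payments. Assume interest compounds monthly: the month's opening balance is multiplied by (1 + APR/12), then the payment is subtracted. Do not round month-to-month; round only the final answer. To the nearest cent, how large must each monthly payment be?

$43.26

Monthly rate r = 23%/12 = 1.91667% = 0.0191667.
Level-payment amortization: P = B₀·r / (1 − (1+r)^(−n)) = 980.00·0.0191667 / (1 − 1.01917^(−30)).
Denominator 1 − (1+r)^(−30) = 0.434225108.
P = 18.7833 / 0.434225108 ≈ 43.26.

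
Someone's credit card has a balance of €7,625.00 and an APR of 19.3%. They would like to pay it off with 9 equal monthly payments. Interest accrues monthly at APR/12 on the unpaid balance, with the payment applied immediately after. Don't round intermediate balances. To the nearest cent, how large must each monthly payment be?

€916.80

Monthly rate r = 19.3%/12 = 1.60833% = 0.0160833.
Level-payment amortization: P = B₀·r / (1 − (1+r)^(−n)) = 7625.00·0.0160833 / (1 − 1.01608^(−9)).
Denominator 1 − (1+r)^(−9) = 0.133764356.
P = 122.635 / 0.133764356 ≈ 916.80.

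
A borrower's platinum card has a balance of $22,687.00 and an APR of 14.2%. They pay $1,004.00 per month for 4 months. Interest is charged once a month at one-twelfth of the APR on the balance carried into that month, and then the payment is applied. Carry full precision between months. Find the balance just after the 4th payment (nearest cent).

$19,692.21

Monthly rate r = 14.2%/12 = 1.18333% = 0.0118333.
Each month: B ← B·(1+r) − $1,004.00.
Month 1: interest $268.46; balance after payment $21,951.46.
Month 2: interest $259.76; balance after payment $21,207.22.
Month 3: interest $250.95; balance after payment $20,454.17.
Month 4: interest $242.04; balance after payment $19,692.21.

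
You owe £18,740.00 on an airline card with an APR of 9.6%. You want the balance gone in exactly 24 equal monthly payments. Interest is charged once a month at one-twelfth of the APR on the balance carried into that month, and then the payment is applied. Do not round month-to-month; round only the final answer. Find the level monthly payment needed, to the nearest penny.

Monthly rate r = 9.6%/12 = 0.8% = 0.008.
Level-payment amortization: P = B₀·r / (1 − (1+r)^(−n)) = 18740.00·0.008 / (1 − 1.008^(−24)).
Denominator 1 − (1+r)^(−24) = 0.174062415.
P = 149.92 / 0.174062415 ≈ 861.30.

£861.30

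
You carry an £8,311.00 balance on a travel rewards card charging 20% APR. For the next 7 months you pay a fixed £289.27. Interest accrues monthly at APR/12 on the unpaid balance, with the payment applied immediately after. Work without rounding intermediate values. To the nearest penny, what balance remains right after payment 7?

Monthly rate r = 20%/12 = 1.66667% = 0.0166667.
Each month: B ← B·(1+r) − £289.27.
Month 1: interest £138.52; balance after payment £8,160.25.
Month 2: interest £136.00; balance after payment £8,006.98.
Month 3: interest £133.45; balance after payment £7,851.16.
Month 4: interest £130.85; balance after payment £7,692.74.
Month 5: interest £128.21; balance after payment £7,531.69.
Month 6: interest £125.53; balance after payment £7,367.94.
Month 7: interest £122.80; balance after payment £7,201.47.

£7,201.47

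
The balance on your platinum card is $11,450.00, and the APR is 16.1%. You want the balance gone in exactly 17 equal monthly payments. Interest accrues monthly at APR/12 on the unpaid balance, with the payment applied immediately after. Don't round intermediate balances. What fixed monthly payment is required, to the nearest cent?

Monthly rate r = 16.1%/12 = 1.34167% = 0.0134167.
Level-payment amortization: P = B₀·r / (1 − (1+r)^(−n)) = 11450.00·0.0134167 / (1 − 1.01342^(−17)).
Denominator 1 − (1+r)^(−17) = 0.202733936.
P = 153.621 / 0.202733936 ≈ 757.75.

$757.75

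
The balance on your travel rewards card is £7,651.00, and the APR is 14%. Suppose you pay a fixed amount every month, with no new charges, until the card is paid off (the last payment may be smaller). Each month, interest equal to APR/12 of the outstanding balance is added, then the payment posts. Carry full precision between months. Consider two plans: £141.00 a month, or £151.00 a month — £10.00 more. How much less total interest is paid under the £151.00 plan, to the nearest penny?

Monthly rate r = 14%/12 = 1.16667% = 0.0116667.
At £141.00/mo: n = ⌈−ln(1 − rB₀/P)/ln(1+r)⌉ = 87 payments (last £61.41); total interest = total paid − £7,651.00 = £4,536.41.
At £151.00/mo: 78 payments (last £16.24); total interest £3,992.24.
Interest saved = £4,536.41 − £3,992.24 = £544.17.

£544.17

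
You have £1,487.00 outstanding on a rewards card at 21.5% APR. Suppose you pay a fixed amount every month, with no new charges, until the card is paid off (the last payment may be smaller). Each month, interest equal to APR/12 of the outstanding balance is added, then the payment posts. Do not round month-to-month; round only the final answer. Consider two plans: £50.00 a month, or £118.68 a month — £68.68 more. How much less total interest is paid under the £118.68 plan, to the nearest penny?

Monthly rate r = 21.5%/12 = 1.79167% = 0.0179167.
At £50.00/mo: n = ⌈−ln(1 − rB₀/P)/ln(1+r)⌉ = 43 payments (last £42.99); total interest = total paid − £1,487.00 = £655.99.
At £118.68/mo: 15 payments (last £37.77); total interest £212.29.
Interest saved = £655.99 − £212.29 = £443.70.

£443.70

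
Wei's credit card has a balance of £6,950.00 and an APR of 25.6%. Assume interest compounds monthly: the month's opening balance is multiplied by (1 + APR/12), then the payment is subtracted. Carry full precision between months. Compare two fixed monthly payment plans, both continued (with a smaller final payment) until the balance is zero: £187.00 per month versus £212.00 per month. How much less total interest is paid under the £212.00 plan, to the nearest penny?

£1,877.09

Monthly rate r = 25.6%/12 = 2.13333% = 0.0213333.
At £187.00/mo: n = ⌈−ln(1 − rB₀/P)/ln(1+r)⌉ = 75 payments (last £109.84); total interest = total paid − £6,950.00 = £6,997.84.
At £212.00/mo: 57 payments (last £198.75); total interest £5,120.75.
Interest saved = £6,997.84 − £5,120.75 = £1,877.09.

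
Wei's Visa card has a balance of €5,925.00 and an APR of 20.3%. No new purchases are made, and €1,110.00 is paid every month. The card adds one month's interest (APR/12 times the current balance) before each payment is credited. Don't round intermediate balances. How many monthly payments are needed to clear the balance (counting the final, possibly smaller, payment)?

6 months

Monthly rate r = 20.3%/12 = 1.69167% = 0.0169167.
Recurrence: B ← B·(1+r) − €1,110.00.
Month 1: interest €100.23; balance after payment €4,915.23.
Month 2: interest €83.15; balance after payment €3,888.38.
Month 3: interest €65.78; balance after payment €2,844.16.
Month 4: interest €48.11; balance after payment €1,782.27.
Month 5: interest €30.15; balance after payment €702.42.
Month 6: interest €11.88; balance after payment €0.00.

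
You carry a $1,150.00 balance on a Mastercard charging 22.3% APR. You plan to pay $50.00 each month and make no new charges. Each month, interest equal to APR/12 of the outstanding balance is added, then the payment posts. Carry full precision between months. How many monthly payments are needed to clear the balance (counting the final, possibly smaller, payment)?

31 payments

Monthly rate r = 22.3%/12 = 1.85833% = 0.0185833.
Recurrence: B ← B·(1+r) − $50.00.
Month 1: interest $21.37; balance after payment $1,121.37.
Month 2: interest $20.84; balance after payment $1,092.21.
Closed form: n = −ln(1 − rB₀/P)/ln(1+r) = −ln(0.57258)/ln(1.01858) ≈ 30.283, so the balance reaches zero during payment 31.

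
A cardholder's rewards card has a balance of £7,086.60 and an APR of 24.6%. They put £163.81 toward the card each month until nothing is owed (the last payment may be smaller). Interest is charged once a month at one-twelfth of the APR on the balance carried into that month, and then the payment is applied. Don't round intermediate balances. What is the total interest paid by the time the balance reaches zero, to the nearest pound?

Monthly rate r = 24.6%/12 = 2.05% = 0.0205.
Payoff takes n = ⌈−ln(1 − rB₀/P)/ln(1+r)⌉ = ⌈107.382⌉ = 108 payments; the last is £62.90.
Total paid = 107·£163.81 + £62.90 = £17,590.57.
Total interest = total paid − principal = £17,590.57 − £7,086.60 = £10,503.97.

£10,504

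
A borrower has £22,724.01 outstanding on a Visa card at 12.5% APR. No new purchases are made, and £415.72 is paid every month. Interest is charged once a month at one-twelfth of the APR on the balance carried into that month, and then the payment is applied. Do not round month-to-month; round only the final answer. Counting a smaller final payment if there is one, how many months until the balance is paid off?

Monthly rate r = 12.5%/12 = 1.04167% = 0.0104167.
Recurrence: B ← B·(1+r) − £415.72.
Month 1: interest £236.71; balance after payment £22,545.00.
Month 2: interest £234.84; balance after payment £22,364.12.
Closed form: n = −ln(1 − rB₀/P)/ln(1+r) = −ln(0.43061)/ln(1.01042) ≈ 81.306, so the balance reaches zero during payment 82.

82 months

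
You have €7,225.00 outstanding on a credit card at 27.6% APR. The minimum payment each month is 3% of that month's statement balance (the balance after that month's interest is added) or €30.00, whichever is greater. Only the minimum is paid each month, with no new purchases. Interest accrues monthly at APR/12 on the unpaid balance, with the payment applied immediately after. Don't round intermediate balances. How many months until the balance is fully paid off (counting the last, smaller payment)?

320 months

Monthly rate r = 27.6%/12 = 2.3% = 0.023.
While 3% of the post-interest balance exceeds €30.00, each month B ← (B·(1+r))·(1 − 0.03), i.e. B shrinks by the factor (1+r)·0.97 = 0.99231.
This holds for months 1–260. Entering month 261 the balance is €970.85; 3% of the post-interest balance is now below €30.00, so the flat €30.00 minimum applies from here.
From month 261 a fixed €30.00 at rate r clears €970.85 in 60 more payments. Total: 260 + 60 = 320 months.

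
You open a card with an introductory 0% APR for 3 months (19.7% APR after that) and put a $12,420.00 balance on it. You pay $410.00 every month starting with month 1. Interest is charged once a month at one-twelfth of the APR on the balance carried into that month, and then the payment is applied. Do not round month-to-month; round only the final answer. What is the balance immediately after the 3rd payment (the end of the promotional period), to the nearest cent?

$11,190.00

Promo months 1–3 at r₀ = 0%/12 = 0; months 4+ at r₁ = 19.7%/12 = 0.0164167.
After month 3 (no interest yet): B = $12,420.00 − 3·$410.00 = $11,190.00.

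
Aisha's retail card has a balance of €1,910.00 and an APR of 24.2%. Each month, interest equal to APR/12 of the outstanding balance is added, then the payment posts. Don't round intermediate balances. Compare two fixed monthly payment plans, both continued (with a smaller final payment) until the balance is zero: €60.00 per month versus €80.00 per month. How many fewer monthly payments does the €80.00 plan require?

19 fewer payments

Monthly rate r = 24.2%/12 = 2.01667% = 0.0201667.
At €60.00/mo: n = ⌈−ln(1 − rB₀/P)/ln(1+r)⌉ = 52 payments (last €26.83); total interest = total paid − €1,910.00 = €1,176.83.
At €80.00/mo: 33 payments (last €71.65); total interest €721.65.
Payments saved = 52 − 33 = 19.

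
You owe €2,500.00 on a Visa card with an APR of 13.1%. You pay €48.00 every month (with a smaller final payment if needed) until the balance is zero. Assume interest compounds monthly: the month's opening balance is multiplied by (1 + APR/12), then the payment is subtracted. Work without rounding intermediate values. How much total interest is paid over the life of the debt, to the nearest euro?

€1,217

Monthly rate r = 13.1%/12 = 1.09167% = 0.0109167.
Payoff takes n = ⌈−ln(1 − rB₀/P)/ln(1+r)⌉ = ⌈77.427⌉ = 78 payments; the last is €20.56.
Total paid = 77·€48.00 + €20.56 = €3,716.56.
Total interest = total paid − principal = €3,716.56 − €2,500.00 = €1,216.56.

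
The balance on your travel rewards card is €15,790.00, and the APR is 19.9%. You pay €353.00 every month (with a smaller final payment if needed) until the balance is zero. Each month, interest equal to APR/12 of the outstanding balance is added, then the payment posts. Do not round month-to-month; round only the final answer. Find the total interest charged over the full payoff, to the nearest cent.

€13,270.16

Monthly rate r = 19.9%/12 = 1.65833% = 0.0165833.
Payoff takes n = ⌈−ln(1 − rB₀/P)/ln(1+r)⌉ = ⌈82.322⌉ = 83 payments; the last is €114.16.
Total paid = 82·€353.00 + €114.16 = €29,060.16.
Total interest = total paid − principal = €29,060.16 − €15,790.00 = €13,270.16.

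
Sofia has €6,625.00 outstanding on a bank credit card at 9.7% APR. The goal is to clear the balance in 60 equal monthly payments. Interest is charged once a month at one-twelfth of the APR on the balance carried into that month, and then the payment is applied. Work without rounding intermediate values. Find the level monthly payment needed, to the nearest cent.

Monthly rate r = 9.7%/12 = 0.808333% = 0.00808333.
Level-payment amortization: P = B₀·r / (1 − (1+r)^(−n)) = 6625.00·0.00808333 / (1 − 1.00808^(−60)).
Denominator 1 − (1+r)^(−60) = 0.383101202.
P = 53.5521 / 0.383101202 ≈ 139.79.

€139.79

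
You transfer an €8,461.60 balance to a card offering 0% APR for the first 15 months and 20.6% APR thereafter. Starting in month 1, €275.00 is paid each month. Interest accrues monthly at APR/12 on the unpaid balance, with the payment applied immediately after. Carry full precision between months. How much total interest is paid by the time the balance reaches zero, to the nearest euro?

Promo months 1–15 at r₀ = 0%/12 = 0; months 16+ at r₁ = 20.6%/12 = 0.0171667.
After month 15 (no interest yet): B = €8,461.60 − 15·€275.00 = €4,336.60.
Then at r₁ with €275.00/mo: n₂ = −ln(1 − r₁·B/P)/ln(1+r₁) ≈ 18.55 → 19 more payments.
Total paid = 33·€275.00 + €150.91 = €9,225.91; interest = €9,225.91 − €8,461.60 = €764.31.

€764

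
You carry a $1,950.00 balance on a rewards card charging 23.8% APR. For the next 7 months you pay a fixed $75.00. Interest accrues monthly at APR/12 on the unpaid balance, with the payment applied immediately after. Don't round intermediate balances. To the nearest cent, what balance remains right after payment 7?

Monthly rate r = 23.8%/12 = 1.98333% = 0.0198333.
Each month: B ← B·(1+r) − $75.00.
Month 1: interest $38.68; balance after payment $1,913.67.
Month 2: interest $37.95; balance after payment $1,876.63.
Month 3: interest $37.22; balance after payment $1,838.85.
Month 4: interest $36.47; balance after payment $1,800.32.
Month 5: interest $35.71; balance after payment $1,761.03.
Month 6: interest $34.93; balance after payment $1,720.95.
Month 7: interest $34.13; balance after payment $1,680.09.

$1,680.09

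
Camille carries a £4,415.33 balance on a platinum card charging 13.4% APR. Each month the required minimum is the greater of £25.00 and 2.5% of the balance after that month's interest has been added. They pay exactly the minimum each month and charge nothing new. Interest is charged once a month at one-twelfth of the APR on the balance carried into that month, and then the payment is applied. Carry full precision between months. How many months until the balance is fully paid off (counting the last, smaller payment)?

158 months

Monthly rate r = 13.4%/12 = 1.11667% = 0.0111667.
While 2.5% of the post-interest balance exceeds £25.00, each month B ← (B·(1+r))·(1 − 0.025), i.e. B shrinks by the factor (1+r)·0.975 = 0.98589.
This holds for months 1–106. Entering month 107 the balance is £978.73; 2.5% of the post-interest balance is now below £25.00, so the flat £25.00 minimum applies from here.
From month 107 a fixed £25.00 at rate r clears £978.73 in 52 more payments. Total: 106 + 52 = 158 months.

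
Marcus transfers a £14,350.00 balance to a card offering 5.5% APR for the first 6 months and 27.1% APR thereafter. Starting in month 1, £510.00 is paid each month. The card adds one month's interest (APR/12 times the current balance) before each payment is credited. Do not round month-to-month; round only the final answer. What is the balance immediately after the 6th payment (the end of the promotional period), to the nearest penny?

Promo months 1–6 at r₀ = 5.5%/12 = 0.00458333; months 7+ at r₁ = 27.1%/12 = 0.0225833.
After month 6: iterate B ← B·(1+r₀) − £510.00 for 6 months → £11,653.90.

£11,653.90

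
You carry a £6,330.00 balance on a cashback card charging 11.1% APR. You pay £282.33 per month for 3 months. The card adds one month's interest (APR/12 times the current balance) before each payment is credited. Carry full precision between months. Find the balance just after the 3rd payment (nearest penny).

£5,652.44

Monthly rate r = 11.1%/12 = 0.925% = 0.00925.
Each month: B ← B·(1+r) − £282.33.
Month 1: interest £58.55; balance after payment £6,106.22.
Month 2: interest £56.48; balance after payment £5,880.38.
Month 3: interest £54.39; balance after payment £5,652.44.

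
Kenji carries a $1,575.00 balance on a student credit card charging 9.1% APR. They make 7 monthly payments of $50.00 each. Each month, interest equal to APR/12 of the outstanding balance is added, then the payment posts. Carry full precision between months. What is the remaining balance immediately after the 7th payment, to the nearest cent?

Monthly rate r = 9.1%/12 = 0.758333% = 0.00758333.
Each month: B ← B·(1+r) − $50.00.
Month 1: interest $11.94; balance after payment $1,536.94.
Month 2: interest $11.66; balance after payment $1,498.60.
Month 3: interest $11.36; balance after payment $1,459.96.
Month 4: interest $11.07; balance after payment $1,421.03.
Month 5: interest $10.78; balance after payment $1,381.81.
Month 6: interest $10.48; balance after payment $1,342.29.
Month 7: interest $10.18; balance after payment $1,302.47.

$1,302.47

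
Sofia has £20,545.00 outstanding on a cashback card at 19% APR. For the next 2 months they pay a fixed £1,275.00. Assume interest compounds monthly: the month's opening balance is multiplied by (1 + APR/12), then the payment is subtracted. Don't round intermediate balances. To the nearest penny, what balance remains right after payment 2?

£18,630.55

Monthly rate r = 19%/12 = 1.58333% = 0.0158333.
Each month: B ← B·(1+r) − £1,275.00.
Month 1: interest £325.30; balance after payment £19,595.30.
Month 2: interest £310.26; balance after payment £18,630.55.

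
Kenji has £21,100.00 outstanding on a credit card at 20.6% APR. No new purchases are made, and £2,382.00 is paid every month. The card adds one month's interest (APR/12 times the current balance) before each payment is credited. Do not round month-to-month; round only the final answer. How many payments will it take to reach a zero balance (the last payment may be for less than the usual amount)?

10 payments

Monthly rate r = 20.6%/12 = 1.71667% = 0.0171667.
Recurrence: B ← B·(1+r) − £2,382.00.
Month 1: interest £362.22; balance after payment £19,080.22.
Month 2: interest £327.54; balance after payment £17,025.76.
Closed form: n = −ln(1 − rB₀/P)/ln(1+r) = −ln(0.84794)/ln(1.01717) ≈ 9.691, so the balance reaches zero during payment 10.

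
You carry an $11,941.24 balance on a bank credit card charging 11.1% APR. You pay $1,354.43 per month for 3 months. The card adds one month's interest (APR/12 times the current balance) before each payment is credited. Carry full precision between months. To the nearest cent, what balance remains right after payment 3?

Monthly rate r = 11.1%/12 = 0.925% = 0.00925.
Each month: B ← B·(1+r) − $1,354.43.
Month 1: interest $110.46; balance after payment $10,697.27.
Month 2: interest $98.95; balance after payment $9,441.79.
Month 3: interest $87.34; balance after payment $8,174.69.

$8,174.69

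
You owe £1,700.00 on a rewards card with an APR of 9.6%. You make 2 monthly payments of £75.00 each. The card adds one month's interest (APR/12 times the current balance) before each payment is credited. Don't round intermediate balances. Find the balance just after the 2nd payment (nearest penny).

Monthly rate r = 9.6%/12 = 0.8% = 0.008.
Each month: B ← B·(1+r) − £75.00.
Month 1: interest £13.60; balance after payment £1,638.60.
Month 2: interest £13.11; balance after payment £1,576.71.

£1,576.71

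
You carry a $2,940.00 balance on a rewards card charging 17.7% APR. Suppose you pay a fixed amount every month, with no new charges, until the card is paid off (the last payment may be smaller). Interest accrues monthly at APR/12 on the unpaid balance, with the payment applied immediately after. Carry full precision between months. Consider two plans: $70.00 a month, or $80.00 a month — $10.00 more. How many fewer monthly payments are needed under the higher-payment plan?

Monthly rate r = 17.7%/12 = 1.475% = 0.01475.
At $70.00/mo: n = ⌈−ln(1 − rB₀/P)/ln(1+r)⌉ = 66 payments (last $69.42); total interest = total paid − $2,940.00 = $1,679.42.
At $80.00/mo: 54 payments (last $27.35); total interest $1,327.35.
Payments saved = 66 − 54 = 12.

12 fewer payments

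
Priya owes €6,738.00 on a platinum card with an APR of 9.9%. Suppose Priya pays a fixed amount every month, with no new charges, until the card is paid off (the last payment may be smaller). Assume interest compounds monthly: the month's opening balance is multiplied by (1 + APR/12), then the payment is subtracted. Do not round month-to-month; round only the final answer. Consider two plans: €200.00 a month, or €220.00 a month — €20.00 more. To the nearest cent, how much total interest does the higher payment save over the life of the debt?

Monthly rate r = 9.9%/12 = 0.825% = 0.00825.
At €200.00/mo: n = ⌈−ln(1 − rB₀/P)/ln(1+r)⌉ = 40 payments (last €127.27); total interest = total paid − €6,738.00 = €1,189.27.
At €220.00/mo: 36 payments (last €99.02); total interest €1,061.02.
Interest saved = €1,189.27 − €1,061.02 = €128.25.

€128.25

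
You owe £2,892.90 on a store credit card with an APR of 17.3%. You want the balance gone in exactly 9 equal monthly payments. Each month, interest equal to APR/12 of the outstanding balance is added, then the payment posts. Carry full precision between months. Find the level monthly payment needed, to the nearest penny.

Monthly rate r = 17.3%/12 = 1.44167% = 0.0144167.
Level-payment amortization: P = B₀·r / (1 − (1+r)^(−n)) = 2892.90·0.0144167 / (1 − 1.01442^(−9)).
Denominator 1 − (1+r)^(−9) = 0.12087098.
P = 41.706 / 0.12087098 ≈ 345.05.

£345.05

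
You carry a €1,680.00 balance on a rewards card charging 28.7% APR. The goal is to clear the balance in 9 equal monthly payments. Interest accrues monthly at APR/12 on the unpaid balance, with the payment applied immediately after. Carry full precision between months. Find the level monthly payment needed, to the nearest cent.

€209.69

Monthly rate r = 28.7%/12 = 2.39167% = 0.0239167.
Level-payment amortization: P = B₀·r / (1 − (1+r)^(−n)) = 1680.00·0.0239167 / (1 − 1.02392^(−9)).
Denominator 1 − (1+r)^(−9) = 0.191614547.
P = 40.18 / 0.191614547 ≈ 209.69.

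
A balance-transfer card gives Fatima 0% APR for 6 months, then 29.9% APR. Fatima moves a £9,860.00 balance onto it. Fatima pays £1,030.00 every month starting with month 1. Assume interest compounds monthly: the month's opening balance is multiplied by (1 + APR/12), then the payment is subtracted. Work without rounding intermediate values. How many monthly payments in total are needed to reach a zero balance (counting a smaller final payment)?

10 months

Promo months 1–6 at r₀ = 0%/12 = 0; months 7+ at r₁ = 29.9%/12 = 0.0249167.
After month 6 (no interest yet): B = £9,860.00 − 6·£1,030.00 = £3,680.00.
Then at r₁ with £1,030.00/mo: n₂ = −ln(1 − r₁·B/P)/ln(1+r₁) ≈ 3.79 → 4 more payments.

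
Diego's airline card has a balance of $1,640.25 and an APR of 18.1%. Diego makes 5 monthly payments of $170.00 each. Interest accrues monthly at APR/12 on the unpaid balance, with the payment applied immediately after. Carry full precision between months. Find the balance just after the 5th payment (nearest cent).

$891.71

Monthly rate r = 18.1%/12 = 1.50833% = 0.0150833.
Each month: B ← B·(1+r) − $170.00.
Month 1: interest $24.74; balance after payment $1,494.99.
Month 2: interest $22.55; balance after payment $1,347.54.
Month 3: interest $20.33; balance after payment $1,197.87.
Month 4: interest $18.07; balance after payment $1,045.93.
Month 5: interest $15.78; balance after payment $891.71.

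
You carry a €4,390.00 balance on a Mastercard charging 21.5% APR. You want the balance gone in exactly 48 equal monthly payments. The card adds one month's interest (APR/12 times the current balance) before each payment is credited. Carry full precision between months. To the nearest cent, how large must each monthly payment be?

€137.12

Monthly rate r = 21.5%/12 = 1.79167% = 0.0179167.
Level-payment amortization: P = B₀·r / (1 − (1+r)^(−n)) = 4390.00·0.0179167 / (1 − 1.01792^(−48)).
Denominator 1 − (1+r)^(−48) = 0.573603936.
P = 78.6542 / 0.573603936 ≈ 137.12.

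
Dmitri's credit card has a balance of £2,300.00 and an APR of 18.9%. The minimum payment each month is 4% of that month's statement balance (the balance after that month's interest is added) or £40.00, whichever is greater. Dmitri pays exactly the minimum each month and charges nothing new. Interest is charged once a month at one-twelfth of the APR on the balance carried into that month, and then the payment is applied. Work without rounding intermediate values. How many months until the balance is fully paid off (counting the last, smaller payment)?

66 months

Monthly rate r = 18.9%/12 = 1.575% = 0.01575.
While 4% of the post-interest balance exceeds £40.00, each month B ← (B·(1+r))·(1 − 0.04), i.e. B shrinks by the factor (1+r)·0.96 = 0.97512.
This holds for months 1–34. Entering month 35 the balance is £976.57; 4% of the post-interest balance is now below £40.00, so the flat £40.00 minimum applies from here.
From month 35 a fixed £40.00 at rate r clears £976.57 in 32 more payments. Total: 34 + 32 = 66 months.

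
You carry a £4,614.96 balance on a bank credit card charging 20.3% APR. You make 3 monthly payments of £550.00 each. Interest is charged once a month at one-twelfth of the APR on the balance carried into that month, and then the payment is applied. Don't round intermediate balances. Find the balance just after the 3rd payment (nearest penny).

£3,175.08

Monthly rate r = 20.3%/12 = 1.69167% = 0.0169167.
Each month: B ← B·(1+r) − £550.00.
Month 1: interest £78.07; balance after payment £4,143.03.
Month 2: interest £70.09; balance after payment £3,663.12.
Month 3: interest £61.97; balance after payment £3,175.08.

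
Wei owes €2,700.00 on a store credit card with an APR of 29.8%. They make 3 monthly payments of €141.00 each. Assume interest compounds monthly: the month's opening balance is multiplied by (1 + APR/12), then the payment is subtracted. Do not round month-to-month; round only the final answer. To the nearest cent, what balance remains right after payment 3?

Monthly rate r = 29.8%/12 = 2.48333% = 0.0248333.
Each month: B ← B·(1+r) − €141.00.
Month 1: interest €67.05; balance after payment €2,626.05.
Month 2: interest €65.21; balance after payment €2,550.26.
Month 3: interest €63.33; balance after payment €2,472.60.

€2,472.60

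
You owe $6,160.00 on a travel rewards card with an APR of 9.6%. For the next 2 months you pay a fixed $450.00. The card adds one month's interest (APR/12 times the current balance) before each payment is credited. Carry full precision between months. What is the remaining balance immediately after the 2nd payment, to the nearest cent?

Monthly rate r = 9.6%/12 = 0.8% = 0.008.
Each month: B ← B·(1+r) − $450.00.
Month 1: interest $49.28; balance after payment $5,759.28.
Month 2: interest $46.07; balance after payment $5,355.35.

$5,355.35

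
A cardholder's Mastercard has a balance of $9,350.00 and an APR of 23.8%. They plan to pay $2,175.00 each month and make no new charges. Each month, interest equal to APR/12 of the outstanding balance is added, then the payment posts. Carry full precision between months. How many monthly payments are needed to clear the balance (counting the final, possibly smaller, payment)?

Monthly rate r = 23.8%/12 = 1.98333% = 0.0198333.
Recurrence: B ← B·(1+r) − $2,175.00.
Month 1: interest $185.44; balance after payment $7,360.44.
Month 2: interest $145.98; balance after payment $5,331.42.
Month 3: interest $105.74; balance after payment $3,262.16.
Month 4: interest $64.70; balance after payment $1,151.86.
Month 5: interest $22.85; balance after payment $0.00.

5 payments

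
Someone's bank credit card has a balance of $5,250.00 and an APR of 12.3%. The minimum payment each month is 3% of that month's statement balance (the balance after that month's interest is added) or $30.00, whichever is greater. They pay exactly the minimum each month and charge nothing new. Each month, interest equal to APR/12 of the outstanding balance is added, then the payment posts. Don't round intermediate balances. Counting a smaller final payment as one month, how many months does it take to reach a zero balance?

123 months

Monthly rate r = 12.3%/12 = 1.025% = 0.01025.
While 3% of the post-interest balance exceeds $30.00, each month B ← (B·(1+r))·(1 − 0.03), i.e. B shrinks by the factor (1+r)·0.97 = 0.97994.
This holds for months 1–83. Entering month 84 the balance is $976.81; 3% of the post-interest balance is now below $30.00, so the flat $30.00 minimum applies from here.
From month 84 a fixed $30.00 at rate r clears $976.81 in 40 more payments. Total: 83 + 40 = 123 months.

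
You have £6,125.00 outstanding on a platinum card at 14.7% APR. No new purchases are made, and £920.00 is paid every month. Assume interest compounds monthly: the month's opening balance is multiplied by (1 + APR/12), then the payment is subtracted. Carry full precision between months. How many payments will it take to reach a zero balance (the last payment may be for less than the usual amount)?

Monthly rate r = 14.7%/12 = 1.225% = 0.01225.
Recurrence: B ← B·(1+r) − £920.00.
Month 1: interest £75.03; balance after payment £5,280.03.
Month 2: interest £64.68; balance after payment £4,424.71.
Closed form: n = −ln(1 − rB₀/P)/ln(1+r) = −ln(0.91844)/ln(1.01225) ≈ 6.987, so the balance reaches zero during payment 7.

7 payments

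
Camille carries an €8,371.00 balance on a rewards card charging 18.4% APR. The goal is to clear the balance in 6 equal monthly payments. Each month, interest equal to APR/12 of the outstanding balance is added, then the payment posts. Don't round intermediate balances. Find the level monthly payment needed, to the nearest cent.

€1,470.99

Monthly rate r = 18.4%/12 = 1.53333% = 0.0153333.
Level-payment amortization: P = B₀·r / (1 − (1+r)^(−n)) = 8371.00·0.0153333 / (1 − 1.01533^(−6)).
Denominator 1 − (1+r)^(−6) = 0.0872577916.
P = 128.355 / 0.0872577916 ≈ 1470.99.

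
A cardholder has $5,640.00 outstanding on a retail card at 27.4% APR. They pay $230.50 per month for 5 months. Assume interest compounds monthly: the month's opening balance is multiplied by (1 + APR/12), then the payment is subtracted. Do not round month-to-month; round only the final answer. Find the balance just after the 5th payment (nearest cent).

Monthly rate r = 27.4%/12 = 2.28333% = 0.0228333.
Each month: B ← B·(1+r) − $230.50.
Month 1: interest $128.78; balance after payment $5,538.28.
Month 2: interest $126.46; balance after payment $5,434.24.
Month 3: interest $124.08; balance after payment $5,327.82.
Month 4: interest $121.65; balance after payment $5,218.97.
Month 5: interest $119.17; balance after payment $5,107.64.

$5,107.64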